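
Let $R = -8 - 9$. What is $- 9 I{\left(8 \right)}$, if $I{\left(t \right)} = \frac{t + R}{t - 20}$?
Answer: $- \frac{27}{4} \approx -6.75$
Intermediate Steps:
$R = -17$ ($R = -8 - 9 = -17$)
$I{\left(t \right)} = \frac{-17 + t}{-20 + t}$ ($I{\left(t \right)} = \frac{t - 17}{t - 20} = \frac{-17 + t}{-20 + t}$)
$- 9 I{\left(8 \right)} = - 9 \frac{-17 + 8}{-20 + 8} = - 9 \frac{1}{-12} \left(-9\right) = - 9 \left(\left(- \frac{1}{12}\right) \left(-9\right)\right) = \left(-9\right) \frac{3}{4} = - \frac{27}{4}$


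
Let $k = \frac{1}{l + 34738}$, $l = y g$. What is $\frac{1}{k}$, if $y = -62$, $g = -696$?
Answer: $77890$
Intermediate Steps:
$l = 43152$ ($l = \left(-62\right) \left(-696\right) = 43152$)
$k = \frac{1}{77890}$ ($k = \frac{1}{43152 + 34738} = \frac{1}{77890} \approx 1.2839 \cdot 10^{-5}$)
$\frac{1}{k} = \frac{1}{\frac{1}{77890}} = 77890$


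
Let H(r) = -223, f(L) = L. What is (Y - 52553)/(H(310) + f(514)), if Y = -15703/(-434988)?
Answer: -22859908661/126581508 ≈ -180.59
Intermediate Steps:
Y = 15703/434988 (Y = -15703*(-1/434988) = 15703/434988 ≈ 0.036100)
(Y - 52553)/(H(310) + f(514)) = (15703/434988 - 52553)/(-223 + 514) = -22859908661/434988/291 = -22859908661/434988*1/291 = -22859908661/126581508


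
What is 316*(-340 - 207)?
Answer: -172852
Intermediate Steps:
316*(-340 - 207) = 316*(-547) = -172852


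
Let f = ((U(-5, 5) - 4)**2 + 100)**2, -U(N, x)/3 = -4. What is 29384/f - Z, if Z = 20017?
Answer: -67293481/3362 ≈ -20016.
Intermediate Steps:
U(N, x) = 12 (U(N, x) = -3*(-4) = 12)
f = 26896 (f = ((12 - 4)**2 + 100)**2 = (8**2 + 100)**2 = (64 + 100)**2 = 164**2 = 26896)
29384/f - Z = 29384/26896 - 1*20017 = 29384*(1/26896) - 20017 = 3673/3362 - 20017 = -67293481/3362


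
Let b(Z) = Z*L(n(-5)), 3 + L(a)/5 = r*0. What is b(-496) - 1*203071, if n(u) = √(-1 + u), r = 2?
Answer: -195631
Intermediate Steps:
L(a) = -15 (L(a) = -15 + 5*(2*0) = -15 + 5*0 = -15 + 0 = -15)
b(Z) = -15*Z (b(Z) = Z*(-15) = -15*Z)
b(-496) - 1*203071 = -15*(-496) - 1*203071 = 7440 - 203071 = -195631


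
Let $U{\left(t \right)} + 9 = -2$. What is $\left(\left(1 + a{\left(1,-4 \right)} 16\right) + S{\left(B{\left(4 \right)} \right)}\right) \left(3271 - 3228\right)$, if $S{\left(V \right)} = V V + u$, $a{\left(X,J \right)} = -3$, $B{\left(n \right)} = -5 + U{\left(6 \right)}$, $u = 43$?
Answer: $10836$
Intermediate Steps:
$U{\left(t \right)} = -11$ ($U{\left(t \right)} = -9 - 2 = -11$)
$B{\left(n \right)} = -16$ ($B{\left(n \right)} = -5 - 11 = -16$)
$S{\left(V \right)} = 43 + V^{2}$ ($S{\left(V \right)} = V V + 43 = V^{2} + 43 = 43 + V^{2}$)
$\left(\left(1 + a{\left(1,-4 \right)} 16\right) + S{\left(B{\left(4 \right)} \right)}\right) \left(3271 - 3228\right) = \left(\left(1 - 48\right) + \left(43 + \left(-16\right)^{2}\right)\right) \left(3271 - 3228\right) = \left(\left(1 - 48\right) + \left(43 + 256\right)\right) 43 = \left(-47 + 299\right) 43 = 252 \cdot 43 = 10836$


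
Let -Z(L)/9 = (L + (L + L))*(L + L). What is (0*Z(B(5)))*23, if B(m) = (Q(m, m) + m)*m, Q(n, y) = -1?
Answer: 0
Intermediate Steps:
B(m) = m*(-1 + m) (B(m) = (-1 + m)*m = m*(-1 + m))
Z(L) = -54*L**2 (Z(L) = -9*(L + (L + L))*(L + L) = -9*(L + 2*L)*2*L = -9*3*L*2*L = -54*L**2)
(0*Z(B(5)))*23 = (0*(-54*25*(-1 + 5)**2))*23 = (0*(-54*(5*4)**2))*23 = (0*(-54*20**2))*23 = (0*(-54*400))*23 = (0*(-21600))*23 = 0*23 = 0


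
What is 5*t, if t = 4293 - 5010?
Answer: -3585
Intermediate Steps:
t = -717
5*t = 5*(-717) = -3585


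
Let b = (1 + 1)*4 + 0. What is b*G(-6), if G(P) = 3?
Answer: 24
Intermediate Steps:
b = 8 (b = 2*4 + 0 = 8 + 0 = 8)
b*G(-6) = 8*3 = 24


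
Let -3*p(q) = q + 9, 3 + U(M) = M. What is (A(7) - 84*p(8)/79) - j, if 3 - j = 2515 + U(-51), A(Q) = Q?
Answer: 195211/79 ≈ 2471.0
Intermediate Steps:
U(M) = -3 + M
p(q) = -3 - q/3 (p(q) = -(q + 9)/3 = -(9 + q)/3 = -3 - q/3)
j = -2458 (j = 3 - (2515 + (-3 - 51)) = 3 - (2515 - 54) = 3 - 1*2461 = 3 - 2461 = -2458)
(A(7) - 84*p(8)/79) - j = (7 - 84*(-3 - ⅓*8)/79) - 1*(-2458) = (7 - 84*(-3 - 8/3)/79) + 2458 = (7 - (-476)/79) + 2458 = (7 - 84*(-17/237)) + 2458 = (7 + 476/79) + 2458 = 1029/79 + 2458 = 195211/79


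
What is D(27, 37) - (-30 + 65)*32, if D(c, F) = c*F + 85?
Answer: -36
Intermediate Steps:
D(c, F) = 85 + F*c (D(c, F) = F*c + 85 = 85 + F*c)
D(27, 37) - (-30 + 65)*32 = (85 + 37*27) - (-30 + 65)*32 = (85 + 999) - 35*32 = 1084 - 1*1120 = 1084 - 1120 = -36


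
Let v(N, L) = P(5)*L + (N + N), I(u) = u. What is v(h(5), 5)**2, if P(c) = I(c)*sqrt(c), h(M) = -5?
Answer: 3225 - 500*sqrt(5) ≈ 2107.0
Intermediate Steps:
P(c) = c**(3/2) (P(c) = c*sqrt(c) = c**(3/2))
v(N, L) = 2*N + 5*L*sqrt(5) (v(N, L) = 5**(3/2)*L + (N + N) = (5*sqrt(5))*L + 2*N = 5*L*sqrt(5) + 2*N = 2*N + 5*L*sqrt(5))
v(h(5), 5)**2 = (2*(-5) + 5*5*sqrt(5))**2 = (-10 + 25*sqrt(5))**2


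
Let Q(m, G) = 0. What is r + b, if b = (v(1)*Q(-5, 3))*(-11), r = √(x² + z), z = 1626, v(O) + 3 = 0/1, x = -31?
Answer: √2587 ≈ 50.863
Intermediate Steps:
v(O) = -3 (v(O) = -3 + 0/1 = -3 + 0*1 = -3 + 0 = -3)
r = √2587 (r = √((-31)² + 1626) = √(961 + 1626) = √2587 ≈ 50.863)
b = 0 (b = -3*0*(-11) = 0*(-11) = 0)
r + b = √2587 + 0 = √2587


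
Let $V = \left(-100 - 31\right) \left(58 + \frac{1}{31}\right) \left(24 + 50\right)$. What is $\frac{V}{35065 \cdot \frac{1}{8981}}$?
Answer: $- \frac{156624203386}{1087015} \approx -1.4409 \cdot 10^{5}$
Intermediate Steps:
$V = - \frac{17439506}{31}$ ($V = - 131 \left(58 + \frac{1}{31}\right) 74 = - 131 \cdot \frac{1799}{31} \cdot 74 = \left(-131\right) \frac{133126}{31} = - \frac{17439506}{31} \approx -5.6257 \cdot 10^{5}$)
$\frac{V}{35065 \cdot \frac{1}{8981}} = - \frac{17439506}{31 \cdot \frac{35065}{8981}} = \left(- \frac{17439506}{31}\right) \frac{8981}{35065} = - \frac{156624203386}{1087015}$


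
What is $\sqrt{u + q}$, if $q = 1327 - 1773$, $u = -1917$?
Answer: $i \sqrt{2363} \approx 48.611 i$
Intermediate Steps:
$q = -446$
$\sqrt{u + q} = \sqrt{-1917 - 446} = \sqrt{-2363} = i \sqrt{2363}$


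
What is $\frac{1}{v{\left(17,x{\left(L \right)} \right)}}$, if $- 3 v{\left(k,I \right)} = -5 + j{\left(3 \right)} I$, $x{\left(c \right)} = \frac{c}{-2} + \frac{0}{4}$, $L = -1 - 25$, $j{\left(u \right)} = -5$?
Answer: $\frac{3}{70} \approx 0.042857$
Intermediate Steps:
$L = -26$ ($L = -1 - 25 = -26$)
$x{\left(c \right)} = - \frac{c}{2}$ ($x{\left(c \right)} = c \left(- \frac{1}{2}\right) + 0 \cdot \frac{1}{4} = - \frac{c}{2} + 0 = - \frac{c}{2}$)
$v{\left(k,I \right)} = \frac{5}{3} + \frac{5 I}{3}$ ($v{\left(k,I \right)} = - \frac{-5 - 5 I}{3} = \frac{5}{3} + \frac{5 I}{3}$)
$\frac{1}{v{\left(17,x{\left(L \right)} \right)}} = \frac{1}{\frac{5}{3} + \frac{5 \left(\left(- \frac{1}{2}\right) \left(-26\right)\right)}{3}} = \frac{1}{\frac{5}{3} + \frac{5}{3} \cdot 13} = \frac{1}{\frac{5}{3} + \frac{65}{3}} = \frac{1}{\frac{70}{3}} = \frac{3}{70}$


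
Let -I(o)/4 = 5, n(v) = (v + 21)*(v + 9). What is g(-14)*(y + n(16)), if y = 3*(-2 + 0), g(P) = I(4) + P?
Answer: -31246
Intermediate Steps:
n(v) = (9 + v)*(21 + v) (n(v) = (21 + v)*(9 + v) = (9 + v)*(21 + v))
I(o) = -20 (I(o) = -4*5 = -20)
g(P) = -20 + P
y = -6 (y = 3*(-2) = -6)
g(-14)*(y + n(16)) = (-20 - 14)*(-6 + (189 + 16**2 + 30*16)) = -34*(-6 + (189 + 256 + 480)) = -34*(-6 + 925) = -34*919 = -31246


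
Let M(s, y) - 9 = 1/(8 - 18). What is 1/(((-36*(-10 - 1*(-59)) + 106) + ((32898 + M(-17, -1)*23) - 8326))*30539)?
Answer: 10/7060219793 ≈ 1.4164e-9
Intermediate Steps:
M(s, y) = 89/10 (M(s, y) = 9 + 1/(8 - 18) = 9 + 1/(-10) = 9 - ⅒ = 89/10)
1/(((-36*(-10 - 1*(-59)) + 106) + ((32898 + M(-17, -1)*23) - 8326))*30539) = 1/(((-36*(-10 - 1*(-59)) + 106) + ((32898 + (89/10)*23) - 8326))*30539) = (1/30539)/((-36*(-10 + 59) + 106) + ((32898 + 2047/10) - 8326)) = (1/30539)/((-36*49 + 106) + (331027/10 - 8326)) = (1/30539)/((-1764 + 106) + 247767/10) = (1/30539)/(-1658 + 247767/10) = (1/30539)/(231187/10) = (10/231187)*(1/30539) = 10/7060219793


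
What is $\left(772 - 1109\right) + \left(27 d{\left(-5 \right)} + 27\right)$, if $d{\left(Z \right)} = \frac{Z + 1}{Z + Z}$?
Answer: $- \frac{1496}{5} \approx -299.2$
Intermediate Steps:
$d{\left(Z \right)} = \frac{1 + Z}{2 Z}$
$\left(772 - 1109\right) + \left(27 d{\left(-5 \right)} + 27\right) = \left(772 - 1109\right) + \left(27 \frac{1 - 5}{2 \left(-5\right)} + 27\right) = \left(772 - 1109\right) + \left(27 \cdot \frac{1}{2} \left(- \frac{1}{5}\right) \left(-4\right) + 27\right) = -337 + \left(27 \cdot \frac{2}{5} + 27\right) = -337 + \left(\frac{54}{5} + 27\right) = -337 + \frac{189}{5} = - \frac{1496}{5}$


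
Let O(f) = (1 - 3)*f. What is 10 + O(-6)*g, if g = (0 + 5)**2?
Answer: 310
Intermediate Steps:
g = 25 (g = 5**2 = 25)
O(f) = -2*f
10 + O(-6)*g = 10 - 2*(-6)*25 = 10 + 12*25 = 10 + 300 = 310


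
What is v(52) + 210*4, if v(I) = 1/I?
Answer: 43681/52 ≈ 840.02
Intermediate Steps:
v(52) + 210*4 = 1/52 + 210*4 = 1/52 + 840 = 43681/52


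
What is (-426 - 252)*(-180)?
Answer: 122040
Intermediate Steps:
(-426 - 252)*(-180) = -678*(-180) = 122040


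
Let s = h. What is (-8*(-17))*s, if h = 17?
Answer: 2312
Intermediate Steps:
s = 17
(-8*(-17))*s = -8*(-17)*17 = 136*17 = 2312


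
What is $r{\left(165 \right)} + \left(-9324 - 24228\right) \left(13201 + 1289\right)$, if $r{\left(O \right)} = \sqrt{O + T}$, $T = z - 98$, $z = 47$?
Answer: $-486168480 + \sqrt{114} \approx -4.8617 \cdot 10^{8}$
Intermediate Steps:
$T = -51$ ($T = 47 - 98 = -51$)
$r{\left(O \right)} = \sqrt{-51 + O}$ ($r{\left(O \right)} = \sqrt{O - 51} = \sqrt{-51 + O}$)
$r{\left(165 \right)} + \left(-9324 - 24228\right) \left(13201 + 1289\right) = \sqrt{-51 + 165} + \left(-9324 - 24228\right) \left(13201 + 1289\right) = \sqrt{114} - 486168480 = -486168480 + \sqrt{114}$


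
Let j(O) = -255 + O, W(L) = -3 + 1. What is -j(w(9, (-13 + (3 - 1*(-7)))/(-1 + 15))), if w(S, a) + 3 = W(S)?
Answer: 260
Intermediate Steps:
W(L) = -2
w(S, a) = -5 (w(S, a) = -3 - 2 = -5)
-j(w(9, (-13 + (3 - 1*(-7)))/(-1 + 15))) = -(-255 - 5) = -1*(-260) = 260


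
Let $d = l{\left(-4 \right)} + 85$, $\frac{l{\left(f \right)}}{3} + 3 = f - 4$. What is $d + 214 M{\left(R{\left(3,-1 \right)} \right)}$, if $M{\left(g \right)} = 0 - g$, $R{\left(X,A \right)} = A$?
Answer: $266$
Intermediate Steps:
$l{\left(f \right)} = -21 + 3 f$ ($l{\left(f \right)} = -9 + 3 \left(f - 4\right) = -9 + 3 \left(-4 + f\right) = -9 + \left(-12 + 3 f\right) = -21 + 3 f$)
$M{\left(g \right)} = - g$
$d = 52$ ($d = \left(-21 + 3 \left(-4\right)\right) + 85 = \left(-21 - 12\right) + 85 = -33 + 85 = 52$)
$d + 214 M{\left(R{\left(3,-1 \right)} \right)} = 52 + 214 \left(\left(-1\right) \left(-1\right)\right) = 52 + 214 \cdot 1 = 52 + 214 = 266$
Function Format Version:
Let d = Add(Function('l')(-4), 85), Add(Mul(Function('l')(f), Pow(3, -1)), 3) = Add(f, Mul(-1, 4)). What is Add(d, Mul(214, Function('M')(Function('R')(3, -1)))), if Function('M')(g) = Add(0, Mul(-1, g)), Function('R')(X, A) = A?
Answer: 266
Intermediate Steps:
Function('l')(f) = Add(-21, Mul(3, f)) (Function('l')(f) = Add(-9, Mul(3, Add(f, Mul(-1, 4)))) = Add(-9, Mul(3, Add(f, -4))) = Add(-9, Mul(3, Add(-4, f))) = Add(-9, Add(-12, Mul(3, f))) = Add(-21, Mul(3, f)))
Function('M')(g) = Mul(-1, g)
d = 52 (d = Add(Add(-21, Mul(3, -4)), 85) = Add(Add(-21, -12), 85) = Add(-33, 85) = 52)
Add(d, Mul(214, Function('M')(Function('R')(3, -1)))) = Add(52, Mul(214, Mul(-1, -1))) = Add(52, Mul(214, 1)) = Add(52, 214) = 266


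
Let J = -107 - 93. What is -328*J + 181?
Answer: 65781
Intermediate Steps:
J = -200
-328*J + 181 = -328*(-200) + 181 = 65600 + 181 = 65781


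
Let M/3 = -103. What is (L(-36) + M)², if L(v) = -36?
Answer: 119025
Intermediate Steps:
M = -309 (M = 3*(-103) = -309)
(L(-36) + M)² = (-36 - 309)² = (-345)² = 119025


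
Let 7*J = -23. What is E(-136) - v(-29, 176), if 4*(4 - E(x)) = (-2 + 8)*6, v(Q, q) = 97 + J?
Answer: -691/7 ≈ -98.714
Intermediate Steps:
J = -23/7 (J = (⅐)*(-23) = -23/7 ≈ -3.2857)
v(Q, q) = 656/7 (v(Q, q) = 97 - 23/7 = 656/7)
E(x) = -5 (E(x) = 4 - (-2 + 8)*6/4 = 4 - 3*6/2 = 4 - ¼*36 = 4 - 9 = -5)
E(-136) - v(-29, 176) = -5 - 1*656/7 = -5 - 656/7 = -691/7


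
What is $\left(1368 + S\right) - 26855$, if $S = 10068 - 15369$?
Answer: $-30788$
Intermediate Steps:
$S = -5301$
$\left(1368 + S\right) - 26855 = \left(1368 - 5301\right) - 26855 = -3933 - 26855 = -30788$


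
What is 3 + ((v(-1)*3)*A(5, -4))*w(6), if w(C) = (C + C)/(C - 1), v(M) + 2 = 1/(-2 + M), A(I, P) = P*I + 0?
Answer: 339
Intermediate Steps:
A(I, P) = I*P (A(I, P) = I*P + 0 = I*P)
v(M) = -2 + 1/(-2 + M)
w(C) = 2*C/(-1 + C) (w(C) = (2*C)/(-1 + C) = 2*C/(-1 + C))
3 + ((v(-1)*3)*A(5, -4))*w(6) = 3 + ((((5 - 2*(-1))/(-2 - 1))*3)*(5*(-4)))*(2*6/(-1 + 6)) = 3 + ((((5 + 2)/(-3))*3)*(-20))*(2*6/5) = 3 + ((-1/3*7*3)*(-20))*(2*6*(1/5)) = 3 + (-7/3*3*(-20))*(12/5) = 3 - 7*(-20)*(12/5) = 3 + 140*(12/5) = 3 + 336 = 339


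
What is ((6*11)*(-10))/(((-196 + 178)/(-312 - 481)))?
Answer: -87230/3 ≈ -29077.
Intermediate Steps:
((6*11)*(-10))/(((-196 + 178)/(-312 - 481))) = (66*(-10))/((-18/(-793))) = -660/((-18*(-1/793))) = -660/18/793 = -660*793/18 = -87230/3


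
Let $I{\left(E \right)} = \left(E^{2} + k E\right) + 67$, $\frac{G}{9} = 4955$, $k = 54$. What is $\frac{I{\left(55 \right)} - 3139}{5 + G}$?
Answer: $\frac{2923}{44600} \approx 0.065538$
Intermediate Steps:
$G = 44595$ ($G = 9 \cdot 4955 = 44595$)
$I{\left(E \right)} = 67 + E^{2} + 54 E$ ($I{\left(E \right)} = \left(E^{2} + 54 E\right) + 67 = 67 + E^{2} + 54 E$)
$\frac{I{\left(55 \right)} - 3139}{5 + G} = \frac{\left(67 + 55^{2} + 54 \cdot 55\right) - 3139}{5 + 44595} = \frac{\left(67 + 3025 + 2970\right) - 3139}{44600} = \left(6062 - 3139\right) \frac{1}{44600} = 2923 \cdot \frac{1}{44600} = \frac{2923}{44600}$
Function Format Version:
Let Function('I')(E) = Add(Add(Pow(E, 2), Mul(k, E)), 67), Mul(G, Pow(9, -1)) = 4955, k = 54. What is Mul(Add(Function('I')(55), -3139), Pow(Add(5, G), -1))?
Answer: Rational(2923, 44600) ≈ 0.065538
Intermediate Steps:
G = 44595 (G = Mul(9, 4955) = 44595)
Function('I')(E) = Add(67, Pow(E, 2), Mul(54, E)) (Function('I')(E) = Add(Add(Pow(E, 2), Mul(54, E)), 67) = Add(67, Pow(E, 2), Mul(54, E)))
Mul(Add(Function('I')(55), -3139), Pow(Add(5, G), -1)) = Mul(Add(Add(67, Pow(55, 2), Mul(54, 55)), -3139), Pow(Add(5, 44595), -1)) = Mul(Add(Add(67, 3025, 2970), -3139), Pow(44600, -1)) = Mul(Add(6062, -3139), Rational(1, 44600)) = Mul(2923, Rational(1, 44600)) = Rational(2923, 44600)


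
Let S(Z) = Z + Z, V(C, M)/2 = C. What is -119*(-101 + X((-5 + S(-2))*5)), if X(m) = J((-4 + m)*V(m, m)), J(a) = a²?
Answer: -2314311881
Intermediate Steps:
V(C, M) = 2*C
S(Z) = 2*Z
X(m) = 4*m²*(-4 + m)² (X(m) = ((-4 + m)*(2*m))² = (2*m*(-4 + m))² = 4*m²*(-4 + m)²)
-119*(-101 + X((-5 + S(-2))*5)) = -119*(-101 + 4*((-5 + 2*(-2))*5)²*(-4 + (-5 + 2*(-2))*5)²) = -119*(-101 + 4*((-5 - 4)*5)²*(-4 + (-5 - 4)*5)²) = -119*(-101 + 4*(-9*5)²*(-4 - 9*5)²) = -119*(-101 + 4*(-45)²*(-4 - 45)²) = -119*(-101 + 4*2025*(-49)²) = -119*(-101 + 4*2025*2401) = -119*(-101 + 19448100) = -119*19447999 = -2314311881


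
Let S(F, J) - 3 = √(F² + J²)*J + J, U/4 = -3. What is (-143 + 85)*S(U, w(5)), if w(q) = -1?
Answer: -116 + 58*√145 ≈ 582.41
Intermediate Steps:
U = -12 (U = 4*(-3) = -12)
S(F, J) = 3 + J + J*√(F² + J²) (S(F, J) = 3 + (√(F² + J²)*J + J) = 3 + (J*√(F² + J²) + J) = 3 + (J + J*√(F² + J²)) = 3 + J + J*√(F² + J²))
(-143 + 85)*S(U, w(5)) = (-143 + 85)*(3 - 1 - √((-12)² + (-1)²)) = -58*(3 - 1 - √(144 + 1)) = -58*(3 - 1 - √145) = -58*(2 - √145) = -116 + 58*√145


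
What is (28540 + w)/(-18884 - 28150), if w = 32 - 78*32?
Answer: -4346/7839 ≈ -0.55441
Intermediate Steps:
w = -2464 (w = 32 - 2496 = -2464)
(28540 + w)/(-18884 - 28150) = (28540 - 2464)/(-18884 - 28150) = 26076/(-47034) = 26076*(-1/47034) = -4346/7839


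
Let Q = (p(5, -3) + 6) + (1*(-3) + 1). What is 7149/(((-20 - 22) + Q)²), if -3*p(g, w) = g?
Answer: 64341/14161 ≈ 4.5435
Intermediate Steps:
p(g, w) = -g/3
Q = 7/3 (Q = (-⅓*5 + 6) + (1*(-3) + 1) = (-5/3 + 6) + (-3 + 1) = 13/3 - 2 = 7/3 ≈ 2.3333)
7149/(((-20 - 22) + Q)²) = 7149/(((-20 - 22) + 7/3)²) = 7149/((-42 + 7/3)²) = 7149/((-119/3)²) = 7149/(14161/9) = 7149*(9/14161) = 64341/14161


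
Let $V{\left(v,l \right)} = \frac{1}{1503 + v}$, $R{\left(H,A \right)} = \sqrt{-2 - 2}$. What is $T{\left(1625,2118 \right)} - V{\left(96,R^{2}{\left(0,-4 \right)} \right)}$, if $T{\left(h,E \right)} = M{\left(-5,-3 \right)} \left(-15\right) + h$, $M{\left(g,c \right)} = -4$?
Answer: $\frac{2694314}{1599} \approx 1685.0$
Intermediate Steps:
$R{\left(H,A \right)} = 2 i$ ($R{\left(H,A \right)} = \sqrt{-4} = 2 i$)
$T{\left(h,E \right)} = 60 + h$ ($T{\left(h,E \right)} = \left(-4\right) \left(-15\right) + h = 60 + h$)
$T{\left(1625,2118 \right)} - V{\left(96,R^{2}{\left(0,-4 \right)} \right)} = \left(60 + 1625\right) - \frac{1}{1503 + 96} = 1685 - \frac{1}{1599} = \frac{2694314}{1599}$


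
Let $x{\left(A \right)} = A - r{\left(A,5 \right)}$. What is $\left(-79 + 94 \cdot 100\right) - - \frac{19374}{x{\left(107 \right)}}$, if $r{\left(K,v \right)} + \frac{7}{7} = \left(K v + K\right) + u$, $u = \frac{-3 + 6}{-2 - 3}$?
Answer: $\frac{8254079}{889} \approx 9284.7$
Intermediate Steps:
$u = - \frac{3}{5}$ ($u = \frac{3}{-5} = 3 \left(- \frac{1}{5}\right) = - \frac{3}{5} \approx -0.6$)
$r{\left(K,v \right)} = - \frac{8}{5} + K + K v$ ($r{\left(K,v \right)} = -1 - \left(\frac{3}{5} - K - K v\right) = -1 + \left(- \frac{3}{5} + K + K v\right) = - \frac{8}{5} + K + K v$)
$x{\left(A \right)} = \frac{8}{5} - 5 A$ ($x{\left(A \right)} = A - \left(- \frac{8}{5} + A + A 5\right) = A - \left(- \frac{8}{5} + A + 5 A\right) = A - \left(- \frac{8}{5} + 6 A\right) = \frac{8}{5} - 5 A$)
$\left(-79 + 94 \cdot 100\right) - - \frac{19374}{x{\left(107 \right)}} = \left(-79 + 94 \cdot 100\right) - - \frac{19374}{\frac{8}{5} - 535} = \left(-79 + 9400\right) - - \frac{19374}{\frac{8}{5} - 535} = 9321 - - \frac{19374}{- \frac{2667}{5}} = 9321 - \left(-19374\right) \left(- \frac{5}{2667}\right) = 9321 - \frac{32290}{889} = \frac{8254079}{889}$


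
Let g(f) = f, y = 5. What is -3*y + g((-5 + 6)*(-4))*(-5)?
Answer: 5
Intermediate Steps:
-3*y + g((-5 + 6)*(-4))*(-5) = -3*5 + ((-5 + 6)*(-4))*(-5) = -15 + (1*(-4))*(-5) = -15 - 4*(-5) = -15 + 20 = 5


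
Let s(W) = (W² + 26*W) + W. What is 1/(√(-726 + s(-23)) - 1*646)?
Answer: -323/209067 - I*√818/418134 ≈ -0.001545 - 6.8401e-5*I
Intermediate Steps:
s(W) = W² + 27*W
1/(√(-726 + s(-23)) - 1*646) = 1/(√(-726 - 23*(27 - 23)) - 1*646) = 1/(√(-726 - 23*4) - 646) = 1/(√(-726 - 92) - 646) = 1/(√(-818) - 646) = 1/(I*√818 - 646) = 1/(-646 + I*√818)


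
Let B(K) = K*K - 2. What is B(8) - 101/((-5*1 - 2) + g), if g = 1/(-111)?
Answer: 59447/778 ≈ 76.410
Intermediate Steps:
B(K) = -2 + K**2 (B(K) = K**2 - 2 = -2 + K**2)
g = -1/111 ≈ -0.0090090
B(8) - 101/((-5*1 - 2) + g) = (-2 + 8**2) - 101/((-5*1 - 2) - 1/111) = (-2 + 64) - 101/((-5 - 2) - 1/111) = 62 - 101/(-7 - 1/111) = 62 - 101/(-778/111) = 62 - 111/778*(-101) = 62 + 11211/778 = 59447/778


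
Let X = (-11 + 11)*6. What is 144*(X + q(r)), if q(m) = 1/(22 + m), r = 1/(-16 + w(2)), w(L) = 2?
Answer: 2016/307 ≈ 6.5668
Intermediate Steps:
X = 0 (X = 0*6 = 0)
r = -1/14 (r = 1/(-16 + 2) = 1/(-14) = -1/14 ≈ -0.071429)
144*(X + q(r)) = 144*(0 + 1/(22 - 1/14)) = 144*(0 + 1/(307/14)) = 144*(0 + 14/307) = 144*(14/307) = 2016/307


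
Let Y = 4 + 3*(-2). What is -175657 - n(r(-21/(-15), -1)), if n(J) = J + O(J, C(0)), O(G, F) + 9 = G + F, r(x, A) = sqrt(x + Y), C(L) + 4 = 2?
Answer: -175646 - 2*I*sqrt(15)/5 ≈ -1.7565e+5 - 1.5492*I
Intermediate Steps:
C(L) = -2 (C(L) = -4 + 2 = -2)
Y = -2 (Y = 4 - 6 = -2)
r(x, A) = sqrt(-2 + x) (r(x, A) = sqrt(x - 2) = sqrt(-2 + x))
O(G, F) = -9 + F + G (O(G, F) = -9 + (G + F) = -9 + (F + G) = -9 + F + G)
n(J) = -11 + 2*J (n(J) = J + (-9 - 2 + J) = J + (-11 + J) = -11 + 2*J)
-175657 - n(r(-21/(-15), -1)) = -175657 - (-11 + 2*sqrt(-2 - 21/(-15))) = -175657 - (-11 + 2*sqrt(-2 - 21*(-1/15))) = -175657 - (-11 + 2*sqrt(-2 + 7/5)) = -175657 - (-11 + 2*sqrt(-3/5)) = -175657 - (-11 + 2*(I*sqrt(15)/5)) = -175657 - (-11 + 2*I*sqrt(15)/5) = -175657 + (11 - 2*I*sqrt(15)/5) = -175646 - 2*I*sqrt(15)/5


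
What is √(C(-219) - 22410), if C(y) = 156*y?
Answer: 3*I*√6286 ≈ 237.85*I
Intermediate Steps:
√(C(-219) - 22410) = √(156*(-219) - 22410) = √(-34164 - 22410) = √(-56574) = 3*I*√6286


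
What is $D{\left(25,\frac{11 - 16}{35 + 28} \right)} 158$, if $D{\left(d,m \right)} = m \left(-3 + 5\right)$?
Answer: $- \frac{1580}{63} \approx -25.079$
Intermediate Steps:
$D{\left(d,m \right)} = 2 m$ ($D{\left(d,m \right)} = m 2 = 2 m$)
$D{\left(25,\frac{11 - 16}{35 + 28} \right)} 158 = 2 \frac{11 - 16}{35 + 28} \cdot 158 = 2 \left(- \frac{5}{63}\right) 158 = \left(- \frac{10}{63}\right) 158 = - \frac{1580}{63}$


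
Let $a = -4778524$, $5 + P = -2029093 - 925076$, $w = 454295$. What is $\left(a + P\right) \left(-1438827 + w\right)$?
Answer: $7613088627336$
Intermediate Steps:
$P = -2954174$ ($P = -5 - 2954169 = -2954174$)
$\left(a + P\right) \left(-1438827 + w\right) = \left(-4778524 - 2954174\right) \left(-1438827 + 454295\right) = \left(-7732698\right) \left(-984532\right) = 7613088627336$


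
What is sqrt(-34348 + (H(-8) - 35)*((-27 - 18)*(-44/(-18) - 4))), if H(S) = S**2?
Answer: I*sqrt(32318) ≈ 179.77*I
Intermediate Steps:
sqrt(-34348 + (H(-8) - 35)*((-27 - 18)*(-44/(-18) - 4))) = sqrt(-34348 + ((-8)**2 - 35)*((-27 - 18)*(-44/(-18) - 4))) = sqrt(-34348 + (64 - 35)*(-45*(-44*(-1/18) - 4))) = sqrt(-34348 + 29*(-45*(22/9 - 4))) = sqrt(-34348 + 29*(-45*(-14/9))) = sqrt(-34348 + 29*70) = sqrt(-34348 + 2030) = sqrt(-32318) = I*sqrt(32318)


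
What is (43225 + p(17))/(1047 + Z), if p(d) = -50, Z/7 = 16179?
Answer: 1727/4572 ≈ 0.37773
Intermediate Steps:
Z = 113253 (Z = 7*16179 = 113253)
(43225 + p(17))/(1047 + Z) = (43225 - 50)/(1047 + 113253) = 43175/114300 = 43175*(1/114300) = 1727/4572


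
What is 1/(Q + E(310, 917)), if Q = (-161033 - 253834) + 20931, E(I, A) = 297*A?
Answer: -1/121587 ≈ -8.2246e-6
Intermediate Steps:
Q = -393936 (Q = -414867 + 20931 = -393936)
1/(Q + E(310, 917)) = 1/(-393936 + 297*917) = 1/(-393936 + 272349) = 1/(-121587) = -1/121587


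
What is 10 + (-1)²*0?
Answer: 10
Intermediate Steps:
10 + (-1)²*0 = 10 + 1*0 = 10 + 0 = 10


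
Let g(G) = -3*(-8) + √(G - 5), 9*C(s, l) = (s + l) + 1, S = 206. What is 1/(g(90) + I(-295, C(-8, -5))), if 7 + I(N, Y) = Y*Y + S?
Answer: 1071/240332 - 81*√85/4085644 ≈ 0.0042736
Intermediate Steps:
C(s, l) = ⅑ + l/9 + s/9 (C(s, l) = ((s + l) + 1)/9 = ((l + s) + 1)/9 = (1 + l + s)/9 = ⅑ + l/9 + s/9)
I(N, Y) = 199 + Y² (I(N, Y) = -7 + (Y*Y + 206) = -7 + (Y² + 206) = -7 + (206 + Y²) = 199 + Y²)
g(G) = 24 + √(-5 + G)
1/(g(90) + I(-295, C(-8, -5))) = 1/((24 + √(-5 + 90)) + (199 + (⅑ + (⅑)*(-5) + (⅑)*(-8))²)) = 1/((24 + √85) + (199 + (⅑ - 5/9 - 8/9)²)) = 1/((24 + √85) + (199 + (-4/3)²)) = 1/((24 + √85) + (199 + 16/9)) = 1/((24 + √85) + 1807/9) = 1/(2023/9 + √85)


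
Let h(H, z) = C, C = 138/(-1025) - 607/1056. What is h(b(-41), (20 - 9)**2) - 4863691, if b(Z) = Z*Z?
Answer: -5264459906303/1082400 ≈ -4.8637e+6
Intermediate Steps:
C = -767903/1082400 (C = 138*(-1/1025) - 607*1/1056 = -138/1025 - 607/1056 = -767903/1082400 ≈ -0.70944)
b(Z) = Z**2
h(H, z) = -767903/1082400
h(b(-41), (20 - 9)**2) - 4863691 = -767903/1082400 - 4863691 = -5264459906303/1082400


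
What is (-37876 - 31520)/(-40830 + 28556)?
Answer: 34698/6137 ≈ 5.6539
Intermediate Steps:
(-37876 - 31520)/(-40830 + 28556) = -69396/(-12274) = -69396*(-1/12274) = 34698/6137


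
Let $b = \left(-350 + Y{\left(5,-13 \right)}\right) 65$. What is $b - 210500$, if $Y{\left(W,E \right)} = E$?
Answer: $-234095$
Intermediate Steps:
$b = -23595$ ($b = \left(-350 - 13\right) 65 = \left(-363\right) 65 = -23595$)
$b - 210500 = -23595 - 210500 = -234095$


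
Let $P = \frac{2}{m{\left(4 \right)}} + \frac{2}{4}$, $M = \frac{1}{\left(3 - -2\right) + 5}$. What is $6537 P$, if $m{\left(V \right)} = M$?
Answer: $\frac{268017}{2} \approx 1.3401 \cdot 10^{5}$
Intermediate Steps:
$M = \frac{1}{10}$ ($M = \frac{1}{\left(3 + 2\right) + 5} = \frac{1}{5 + 5} = \frac{1}{10} \approx 0.1$)
$m{\left(V \right)} = \frac{1}{10}$
$P = \frac{41}{2}$ ($P = 2 \frac{1}{\frac{1}{10}} + \frac{2}{4} = 2 \cdot 10 + 2 \cdot \frac{1}{4} = 20 + \frac{1}{2} = \frac{41}{2} \approx 20.5$)
$6537 P = 6537 \cdot \frac{41}{2} = \frac{268017}{2}$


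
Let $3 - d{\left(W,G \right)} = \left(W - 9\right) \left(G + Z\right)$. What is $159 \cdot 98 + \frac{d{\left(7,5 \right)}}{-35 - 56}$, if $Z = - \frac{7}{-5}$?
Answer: $\frac{7089731}{455} \approx 15582.0$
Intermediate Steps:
$Z = \frac{7}{5}$ ($Z = \left(-7\right) \left(- \frac{1}{5}\right) = \frac{7}{5} \approx 1.4$)
$d{\left(W,G \right)} = 3 - \left(-9 + W\right) \left(\frac{7}{5} + G\right)$ ($d{\left(W,G \right)} = 3 - \left(W - 9\right) \left(G + \frac{7}{5}\right) = 3 - \left(-9 + W\right) \left(\frac{7}{5} + G\right)$)
$159 \cdot 98 + \frac{d{\left(7,5 \right)}}{-35 - 56} = 159 \cdot 98 + \frac{\frac{78}{5} + 9 \cdot 5 - \frac{49}{5} - 5 \cdot 7}{-35 - 56} = 15582 + \frac{\frac{78}{5} + 45 - \frac{49}{5} - 35}{-35 - 56} = 15582 + \frac{79}{5 \left(-91\right)} = 15582 + \frac{79}{5} \left(- \frac{1}{91}\right) = 15582 - \frac{79}{455} = \frac{7089731}{455}$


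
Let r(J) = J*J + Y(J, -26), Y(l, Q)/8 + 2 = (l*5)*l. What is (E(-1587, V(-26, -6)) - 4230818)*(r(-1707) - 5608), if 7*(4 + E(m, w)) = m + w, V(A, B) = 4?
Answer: -3538151791901345/7 ≈ -5.0545e+14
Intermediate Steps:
Y(l, Q) = -16 + 40*l**2 (Y(l, Q) = -16 + 8*((l*5)*l) = -16 + 8*((5*l)*l) = -16 + 8*(5*l**2) = -16 + 40*l**2)
E(m, w) = -4 + m/7 + w/7 (E(m, w) = -4 + (m + w)/7 = -4 + (m/7 + w/7) = -4 + m/7 + w/7)
r(J) = -16 + 41*J**2 (r(J) = J*J + (-16 + 40*J**2) = J**2 + (-16 + 40*J**2) = -16 + 41*J**2)
(E(-1587, V(-26, -6)) - 4230818)*(r(-1707) - 5608) = ((-4 + (1/7)*(-1587) + (1/7)*4) - 4230818)*((-16 + 41*(-1707)**2) - 5608) = ((-4 - 1587/7 + 4/7) - 4230818)*((-16 + 41*2913849) - 5608) = (-1611/7 - 4230818)*((-16 + 119467809) - 5608) = -29617337*(119467793 - 5608)/7 = -29617337/7*119462185 = -3538151791901345/7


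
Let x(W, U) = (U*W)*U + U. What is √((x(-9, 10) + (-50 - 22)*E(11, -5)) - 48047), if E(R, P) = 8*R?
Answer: I*√55273 ≈ 235.1*I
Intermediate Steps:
x(W, U) = U + W*U² (x(W, U) = W*U² + U = U + W*U²)
√((x(-9, 10) + (-50 - 22)*E(11, -5)) - 48047) = √((10*(1 + 10*(-9)) + (-50 - 22)*(8*11)) - 48047) = √((10*(1 - 90) - 72*88) - 48047) = √((10*(-89) - 6336) - 48047) = √((-890 - 6336) - 48047) = √(-7226 - 48047) = √(-55273) = I*√55273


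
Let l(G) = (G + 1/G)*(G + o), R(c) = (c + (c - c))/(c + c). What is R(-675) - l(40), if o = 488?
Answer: -211327/10 ≈ -21133.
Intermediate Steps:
R(c) = 1/2 (R(c) = (c + 0)/((2*c)) = c*(1/(2*c)) = 1/2)
l(G) = (488 + G)*(G + 1/G) (l(G) = (G + 1/G)*(G + 488) = (G + 1/G)*(488 + G) = (488 + G)*(G + 1/G))
R(-675) - l(40) = 1/2 - (1 + 40**2 + 488*40 + 488/40) = 1/2 - (1 + 1600 + 19520 + 488*(1/40)) = 1/2 - (1 + 1600 + 19520 + 61/5) = 1/2 - 1*105666/5 = 1/2 - 105666/5 = -211327/10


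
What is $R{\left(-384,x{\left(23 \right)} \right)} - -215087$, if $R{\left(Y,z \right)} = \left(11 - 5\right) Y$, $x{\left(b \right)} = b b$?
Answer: $212783$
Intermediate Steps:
$x{\left(b \right)} = b^{2}$
$R{\left(Y,z \right)} = 6 Y$
$R{\left(-384,x{\left(23 \right)} \right)} - -215087 = 6 \left(-384\right) - -215087 = -2304 + 215087 = 212783$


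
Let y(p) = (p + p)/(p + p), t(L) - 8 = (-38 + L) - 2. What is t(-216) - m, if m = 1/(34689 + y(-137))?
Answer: -8603121/34690 ≈ -248.00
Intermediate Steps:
t(L) = -32 + L (t(L) = 8 + ((-38 + L) - 2) = 8 + (-40 + L) = -32 + L)
y(p) = 1 (y(p) = (2*p)/((2*p)) = (2*p)*(1/(2*p)) = 1)
m = 1/34690 (m = 1/(34689 + 1) = 1/34690 ≈ 2.8827e-5)
t(-216) - m = (-32 - 216) - 1*1/34690 = -248 - 1/34690 = -8603121/34690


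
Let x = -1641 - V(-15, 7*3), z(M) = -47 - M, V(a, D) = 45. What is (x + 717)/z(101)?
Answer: 969/148 ≈ 6.5473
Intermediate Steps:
x = -1686 (x = -1641 - 1*45 = -1641 - 45 = -1686)
(x + 717)/z(101) = (-1686 + 717)/(-47 - 1*101) = -969/(-47 - 101) = -969/(-148) = -969*(-1/148) = 969/148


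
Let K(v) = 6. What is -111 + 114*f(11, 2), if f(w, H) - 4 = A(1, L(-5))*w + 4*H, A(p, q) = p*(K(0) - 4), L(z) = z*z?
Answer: 3765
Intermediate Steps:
L(z) = z**2
A(p, q) = 2*p (A(p, q) = p*(6 - 4) = p*2 = 2*p)
f(w, H) = 4 + 2*w + 4*H (f(w, H) = 4 + ((2*1)*w + 4*H) = 4 + (2*w + 4*H) = 4 + 2*w + 4*H)
-111 + 114*f(11, 2) = -111 + 114*(4 + 2*11 + 4*2) = -111 + 114*(4 + 22 + 8) = -111 + 114*34 = -111 + 3876 = 3765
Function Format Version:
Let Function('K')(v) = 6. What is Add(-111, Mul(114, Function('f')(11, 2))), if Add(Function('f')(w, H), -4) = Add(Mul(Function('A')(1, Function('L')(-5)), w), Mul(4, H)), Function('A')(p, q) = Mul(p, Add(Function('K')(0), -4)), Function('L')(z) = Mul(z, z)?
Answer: 3765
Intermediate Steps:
Function('L')(z) = Pow(z, 2)
Function('A')(p, q) = Mul(2, p) (Function('A')(p, q) = Mul(p, Add(6, -4)) = Mul(p, 2) = Mul(2, p))
Function('f')(w, H) = Add(4, Mul(2, w), Mul(4, H)) (Function('f')(w, H) = Add(4, Add(Mul(Mul(2, 1), w), Mul(4, H))) = Add(4, Add(Mul(2, w), Mul(4, H))) = Add(4, Mul(2, w), Mul(4, H)))
Add(-111, Mul(114, Function('f')(11, 2))) = Add(-111, Mul(114, Add(4, Mul(2, 11), Mul(4, 2)))) = Add(-111, Mul(114, Add(4, 22, 8))) = Add(-111, Mul(114, 34)) = Add(-111, 3876) = 3765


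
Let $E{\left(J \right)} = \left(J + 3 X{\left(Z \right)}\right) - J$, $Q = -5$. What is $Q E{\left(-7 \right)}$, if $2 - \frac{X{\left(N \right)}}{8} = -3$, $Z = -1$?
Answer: $-600$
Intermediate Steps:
$X{\left(N \right)} = 40$ ($X{\left(N \right)} = 16 - -24 = 16 + 24 = 40$)
$E{\left(J \right)} = 120$ ($E{\left(J \right)} = \left(J + 3 \cdot 40\right) - J = \left(J + 120\right) - J = \left(120 + J\right) - J = 120$)
$Q E{\left(-7 \right)} = \left(-5\right) 120 = -600$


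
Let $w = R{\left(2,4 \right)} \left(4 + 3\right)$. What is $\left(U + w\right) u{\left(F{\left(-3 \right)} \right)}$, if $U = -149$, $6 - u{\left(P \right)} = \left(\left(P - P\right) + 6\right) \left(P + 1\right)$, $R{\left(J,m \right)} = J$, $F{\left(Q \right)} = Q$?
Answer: $-2430$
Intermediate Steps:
$u{\left(P \right)} = - 6 P$ ($u{\left(P \right)} = 6 - \left(\left(P - P\right) + 6\right) \left(P + 1\right) = 6 - \left(0 + 6\right) \left(1 + P\right) = 6 - 6 \left(1 + P\right) = 6 - \left(6 + 6 P\right) = - 6 P$)
$w = 14$ ($w = 2 \left(4 + 3\right) = 2 \cdot 7 = 14$)
$\left(U + w\right) u{\left(F{\left(-3 \right)} \right)} = \left(-149 + 14\right) \left(\left(-6\right) \left(-3\right)\right) = \left(-135\right) 18 = -2430$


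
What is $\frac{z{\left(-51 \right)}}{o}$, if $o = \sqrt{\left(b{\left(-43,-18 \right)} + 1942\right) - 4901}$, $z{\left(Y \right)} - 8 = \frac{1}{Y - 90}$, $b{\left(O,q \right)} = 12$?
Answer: $- \frac{161 i \sqrt{2947}}{59361} \approx - 0.14724 i$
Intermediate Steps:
$z{\left(Y \right)} = 8 + \frac{1}{-90 + Y}$ ($z{\left(Y \right)} = 8 + \frac{1}{Y - 90} = 8 + \frac{1}{-90 + Y}$)
$o = i \sqrt{2947}$ ($o = \sqrt{\left(12 + 1942\right) - 4901} = \sqrt{1954 - 4901} = \sqrt{-2947} = i \sqrt{2947} \approx 54.286 i$)
$\frac{z{\left(-51 \right)}}{o} = \frac{\frac{1}{-90 - 51} \left(-719 + 8 \left(-51\right)\right)}{i \sqrt{2947}} = \frac{-719 - 408}{-141} \left(- \frac{i \sqrt{2947}}{2947}\right) = \left(- \frac{1}{141}\right) \left(-1127\right) \left(- \frac{i \sqrt{2947}}{2947}\right) = \frac{1127 \left(- \frac{i \sqrt{2947}}{2947}\right)}{141} = - \frac{161 i \sqrt{2947}}{59361}$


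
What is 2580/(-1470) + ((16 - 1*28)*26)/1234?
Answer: -60706/30233 ≈ -2.0079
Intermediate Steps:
2580/(-1470) + ((16 - 1*28)*26)/1234 = 2580*(-1/1470) + ((16 - 28)*26)*(1/1234) = -86/49 - 12*26*(1/1234) = -86/49 - 312*1/1234 = -86/49 - 156/617 = -60706/30233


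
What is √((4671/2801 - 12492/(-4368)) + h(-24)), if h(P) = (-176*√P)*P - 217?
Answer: √(-55216859670973 + 2195446704202752*I*√6)/509782 ≈ 101.2 + 102.24*I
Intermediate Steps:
h(P) = -217 - 176*P^(3/2) (h(P) = -176*P^(3/2) - 217 = -217 - 176*P^(3/2))
√((4671/2801 - 12492/(-4368)) + h(-24)) = √((4671/2801 - 12492/(-4368)) + (-217 - (-8448)*I*√6)) = √((4671*(1/2801) - 12492*(-1/4368)) + (-217 - (-8448)*I*√6)) = √((4671/2801 + 1041/364) + (-217 + 8448*I*√6)) = √(4616085/1019564 + (-217 + 8448*I*√6)) = √(-216629303/1019564 + 8448*I*√6)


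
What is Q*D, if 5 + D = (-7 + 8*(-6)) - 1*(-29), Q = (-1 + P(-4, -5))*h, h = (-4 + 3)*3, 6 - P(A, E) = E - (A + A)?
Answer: 186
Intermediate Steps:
P(A, E) = 6 - E + 2*A (P(A, E) = 6 - (E - (A + A)) = 6 - (E - 2*A) = 6 + (-E + 2*A) = 6 - E + 2*A)
h = -3 (h = -1*3 = -3)
Q = -6 (Q = (-1 + (6 - 1*(-5) + 2*(-4)))*(-3) = (-1 + (6 + 5 - 8))*(-3) = (-1 + 3)*(-3) = 2*(-3) = -6)
D = -31 (D = -5 + ((-7 + 8*(-6)) - 1*(-29)) = -5 + ((-7 - 48) + 29) = -5 + (-55 + 29) = -5 - 26 = -31)
Q*D = -6*(-31) = 186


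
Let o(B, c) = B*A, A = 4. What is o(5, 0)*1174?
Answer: 23480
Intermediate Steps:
o(B, c) = 4*B (o(B, c) = B*4 = 4*B)
o(5, 0)*1174 = (4*5)*1174 = 20*1174 = 23480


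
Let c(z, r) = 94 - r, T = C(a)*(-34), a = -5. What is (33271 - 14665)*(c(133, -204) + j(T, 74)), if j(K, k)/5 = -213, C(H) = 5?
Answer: -14270802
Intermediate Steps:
T = -170 (T = 5*(-34) = -170)
j(K, k) = -1065 (j(K, k) = 5*(-213) = -1065)
(33271 - 14665)*(c(133, -204) + j(T, 74)) = (33271 - 14665)*((94 - 1*(-204)) - 1065) = 18606*((94 + 204) - 1065) = 18606*(298 - 1065) = 18606*(-767) = -14270802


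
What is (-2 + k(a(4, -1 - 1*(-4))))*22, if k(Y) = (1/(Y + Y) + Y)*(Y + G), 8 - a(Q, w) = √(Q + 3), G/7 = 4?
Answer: 370513/57 - 54868*√7/57 ≈ 3953.4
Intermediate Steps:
G = 28 (G = 7*4 = 28)
a(Q, w) = 8 - √(3 + Q) (a(Q, w) = 8 - √(Q + 3) = 8 - √(3 + Q))
k(Y) = (28 + Y)*(Y + 1/(2*Y)) (k(Y) = (1/(Y + Y) + Y)*(Y + 28) = (1/(2*Y) + Y)*(28 + Y) = (Y + 1/(2*Y))*(28 + Y) = (28 + Y)*(Y + 1/(2*Y)))
(-2 + k(a(4, -1 - 1*(-4))))*22 = (-2 + (½ + (8 - √(3 + 4))² + 14/(8 - √(3 + 4)) + 28*(8 - √(3 + 4))))*22 = (-2 + (½ + (8 - √7)² + 14/(8 - √7) + 28*(8 - √7)))*22 = (-2 + (½ + (8 - √7)² + 14/(8 - √7) + (224 - 28*√7)))*22 = (-2 + (449/2 + (8 - √7)² - 28*√7 + 14/(8 - √7)))*22 = (445/2 + (8 - √7)² - 28*√7 + 14/(8 - √7))*22 = 4895 - 616*√7 + 22*(8 - √7)² + 308/(8 - √7)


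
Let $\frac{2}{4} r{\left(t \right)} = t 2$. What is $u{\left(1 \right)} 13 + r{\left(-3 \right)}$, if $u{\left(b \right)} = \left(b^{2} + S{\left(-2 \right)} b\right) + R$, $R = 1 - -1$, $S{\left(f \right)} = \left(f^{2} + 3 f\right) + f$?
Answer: $-25$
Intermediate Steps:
$r{\left(t \right)} = 4 t$ ($r{\left(t \right)} = 2 t 2 = 2 \cdot 2 t = 4 t$)
$S{\left(f \right)} = f^{2} + 4 f$
$R = 2$ ($R = 1 + 1 = 2$)
$u{\left(b \right)} = 2 + b^{2} - 4 b$ ($u{\left(b \right)} = \left(b^{2} + - 2 \left(4 - 2\right) b\right) + 2 = \left(b^{2} + \left(-2\right) 2 b\right) + 2 = \left(b^{2} - 4 b\right) + 2 = 2 + b^{2} - 4 b$)
$u{\left(1 \right)} 13 + r{\left(-3 \right)} = \left(2 + 1^{2} - 4\right) 13 + 4 \left(-3\right) = \left(2 + 1 - 4\right) 13 - 12 = \left(-1\right) 13 - 12 = -13 - 12 = -25$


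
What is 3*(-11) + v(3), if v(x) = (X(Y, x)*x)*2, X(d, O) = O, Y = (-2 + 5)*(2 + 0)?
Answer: -15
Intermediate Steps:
Y = 6 (Y = 3*2 = 6)
v(x) = 2*x² (v(x) = (x*x)*2 = x²*2 = 2*x²)
3*(-11) + v(3) = 3*(-11) + 2*3² = -33 + 2*9 = -33 + 18 = -15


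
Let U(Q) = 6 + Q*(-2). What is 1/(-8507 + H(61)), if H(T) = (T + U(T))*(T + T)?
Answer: -1/15217 ≈ -6.5716e-5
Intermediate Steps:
U(Q) = 6 - 2*Q
H(T) = 2*T*(6 - T) (H(T) = (T + (6 - 2*T))*(T + T) = (6 - T)*(2*T) = 2*T*(6 - T))
1/(-8507 + H(61)) = 1/(-8507 + 2*61*(6 - 1*61)) = 1/(-8507 + 2*61*(6 - 61)) = 1/(-8507 + 2*61*(-55)) = 1/(-8507 - 6710) = 1/(-15217) = -1/15217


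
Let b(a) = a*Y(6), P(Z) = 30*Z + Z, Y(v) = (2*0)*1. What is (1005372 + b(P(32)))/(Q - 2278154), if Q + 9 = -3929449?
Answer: -83781/517301 ≈ -0.16196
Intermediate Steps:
Q = -3929458 (Q = -9 - 3929449 = -3929458)
Y(v) = 0 (Y(v) = 0*1 = 0)
P(Z) = 31*Z
b(a) = 0 (b(a) = a*0 = 0)
(1005372 + b(P(32)))/(Q - 2278154) = (1005372 + 0)/(-3929458 - 2278154) = 1005372/(-6207612) = 1005372*(-1/6207612) = -83781/517301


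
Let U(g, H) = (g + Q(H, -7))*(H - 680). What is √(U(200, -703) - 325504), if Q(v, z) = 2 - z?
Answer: I*√614551 ≈ 783.93*I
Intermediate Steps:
U(g, H) = (-680 + H)*(9 + g) (U(g, H) = (g + (2 - 1*(-7)))*(H - 680) = (g + (2 + 7))*(-680 + H) = (g + 9)*(-680 + H) = (9 + g)*(-680 + H) = (-680 + H)*(9 + g))
√(U(200, -703) - 325504) = √((-6120 - 680*200 + 9*(-703) - 703*200) - 325504) = √((-6120 - 136000 - 6327 - 140600) - 325504) = √(-289047 - 325504) = √(-614551) = I*√614551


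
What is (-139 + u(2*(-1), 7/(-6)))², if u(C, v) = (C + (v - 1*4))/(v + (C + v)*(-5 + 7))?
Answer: 38588944/2025 ≈ 19056.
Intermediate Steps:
u(C, v) = (-4 + C + v)/(2*C + 3*v) (u(C, v) = (C + (v - 4))/(v + (C + v)*2) = (C + (-4 + v))/(v + (2*C + 2*v)) = (-4 + C + v)/(2*C + 3*v))
(-139 + u(2*(-1), 7/(-6)))² = (-139 + (-4 + 2*(-1) + 7/(-6))/(2*(2*(-1)) + 3*(7/(-6))))² = (-139 + (-4 - 2 + 7*(-⅙))/(2*(-2) + 3*(7*(-⅙))))² = (-139 + (-4 - 2 - 7/6)/(-4 + 3*(-7/6)))² = (-139 - 43/6/(-4 - 7/2))² = (-139 - 43/6/(-15/2))² = (-139 - 2/15*(-43/6))² = (-139 + 43/45)² = (-6212/45)² = 38588944/2025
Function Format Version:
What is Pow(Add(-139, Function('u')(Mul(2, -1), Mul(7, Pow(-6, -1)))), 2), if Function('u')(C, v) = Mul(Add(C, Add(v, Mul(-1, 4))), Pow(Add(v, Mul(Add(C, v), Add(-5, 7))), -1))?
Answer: Rational(38588944, 2025) ≈ 19056.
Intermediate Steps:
Function('u')(C, v) = Mul(Pow(Add(Mul(2, C), Mul(3, v)), -1), Add(-4, C, v)) (Function('u')(C, v) = Mul(Add(C, Add(v, -4)), Pow(Add(v, Mul(Add(C, v), 2)), -1)) = Mul(Add(C, Add(-4, v)), Pow(Add(v, Add(Mul(2, C), Mul(2, v))), -1)) = Mul(Add(-4, C, v), Pow(Add(Mul(2, C), Mul(3, v)), -1)) = Mul(Pow(Add(Mul(2, C), Mul(3, v)), -1), Add(-4, C, v)))
Pow(Add(-139, Function('u')(Mul(2, -1), Mul(7, Pow(-6, -1)))), 2) = Pow(Add(-139, Mul(Pow(Add(Mul(2, Mul(2, -1)), Mul(3, Mul(7, Pow(-6, -1)))), -1), Add(-4, Mul(2, -1), Mul(7, Pow(-6, -1))))), 2) = Pow(Add(-139, Mul(Pow(Add(Mul(2, -2), Mul(3, Mul(7, Rational(-1, 6)))), -1), Add(-4, -2, Mul(7, Rational(-1, 6))))), 2) = Pow(Add(-139, Mul(Pow(Add(-4, Mul(3, Rational(-7, 6))), -1), Add(-4, -2, Rational(-7, 6)))), 2) = Pow(Add(-139, Mul(Pow(Add(-4, Rational(-7, 2)), -1), Rational(-43, 6))), 2) = Pow(Add(-139, Mul(Pow(Rational(-15, 2), -1), Rational(-43, 6))), 2) = Pow(Add(-139, Mul(Rational(-2, 15), Rational(-43, 6))), 2) = Pow(Add(-139, Rational(43, 45)), 2) = Pow(Rational(-6212, 45), 2) = Rational(38588944, 2025)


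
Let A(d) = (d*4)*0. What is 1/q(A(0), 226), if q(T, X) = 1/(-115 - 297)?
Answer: -412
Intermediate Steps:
A(d) = 0 (A(d) = (4*d)*0 = 0)
q(T, X) = -1/412 (q(T, X) = 1/(-412) = -1/412)
1/q(A(0), 226) = 1/(-1/412) = -412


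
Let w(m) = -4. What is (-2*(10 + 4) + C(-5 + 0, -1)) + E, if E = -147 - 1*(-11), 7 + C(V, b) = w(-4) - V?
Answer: -170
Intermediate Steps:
C(V, b) = -11 - V (C(V, b) = -7 + (-4 - V) = -11 - V)
E = -136 (E = -147 + 11 = -136)
(-2*(10 + 4) + C(-5 + 0, -1)) + E = (-2*(10 + 4) + (-11 - (-5 + 0))) - 136 = (-2*14 + (-11 - 1*(-5))) - 136 = (-28 + (-11 + 5)) - 136 = (-28 - 6) - 136 = -34 - 136 = -170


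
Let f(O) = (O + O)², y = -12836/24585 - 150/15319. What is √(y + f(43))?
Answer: √1048979318400295637190/376617615 ≈ 85.997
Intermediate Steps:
y = -200322434/376617615 (y = -12836*1/24585 - 150*1/15319 = -12836/24585 - 150/15319 = -200322434/376617615 ≈ -0.53190)
f(O) = 4*O² (f(O) = (2*O)² = 4*O²)
√(y + f(43)) = √(-200322434/376617615 + 4*43²) = √(-200322434/376617615 + 4*1849) = √(-200322434/376617615 + 7396) = √(2785263558106/376617615) = √1048979318400295637190/376617615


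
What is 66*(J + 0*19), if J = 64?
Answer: 4224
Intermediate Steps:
66*(J + 0*19) = 66*(64 + 0*19) = 66*(64 + 0) = 66*64 = 4224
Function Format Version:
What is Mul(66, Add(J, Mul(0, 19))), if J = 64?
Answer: 4224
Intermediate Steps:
Mul(66, Add(J, Mul(0, 19))) = Mul(66, Add(64, Mul(0, 19))) = Mul(66, Add(64, 0)) = Mul(66, 64) = 4224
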